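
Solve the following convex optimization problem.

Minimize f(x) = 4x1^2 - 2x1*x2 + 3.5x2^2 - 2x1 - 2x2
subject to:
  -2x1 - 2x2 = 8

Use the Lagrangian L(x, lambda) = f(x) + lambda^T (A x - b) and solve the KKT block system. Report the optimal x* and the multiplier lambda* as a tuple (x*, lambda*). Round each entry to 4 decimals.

Form the Lagrangian:
  L(x, lambda) = (1/2) x^T Q x + c^T x + lambda^T (A x - b)
Stationarity (grad_x L = 0): Q x + c + A^T lambda = 0.
Primal feasibility: A x = b.

This gives the KKT block system:
  [ Q   A^T ] [ x     ]   [-c ]
  [ A    0  ] [ lambda ] = [ b ]

Solving the linear system:
  x*      = (-1.8947, -2.1053)
  lambda* = (-6.4737)
  f(x*)   = 29.8947

x* = (-1.8947, -2.1053), lambda* = (-6.4737)


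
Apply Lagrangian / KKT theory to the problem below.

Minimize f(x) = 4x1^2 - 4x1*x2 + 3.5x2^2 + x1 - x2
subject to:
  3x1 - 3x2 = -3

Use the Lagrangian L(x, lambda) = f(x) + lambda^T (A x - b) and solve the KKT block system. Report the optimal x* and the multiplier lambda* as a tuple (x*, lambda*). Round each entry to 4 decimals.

Form the Lagrangian:
  L(x, lambda) = (1/2) x^T Q x + c^T x + lambda^T (A x - b)
Stationarity (grad_x L = 0): Q x + c + A^T lambda = 0.
Primal feasibility: A x = b.

This gives the KKT block system:
  [ Q   A^T ] [ x     ]   [-c ]
  [ A    0  ] [ lambda ] = [ b ]

Solving the linear system:
  x*      = (-0.4286, 0.5714)
  lambda* = (1.5714)
  f(x*)   = 1.8571

x* = (-0.4286, 0.5714), lambda* = (1.5714)


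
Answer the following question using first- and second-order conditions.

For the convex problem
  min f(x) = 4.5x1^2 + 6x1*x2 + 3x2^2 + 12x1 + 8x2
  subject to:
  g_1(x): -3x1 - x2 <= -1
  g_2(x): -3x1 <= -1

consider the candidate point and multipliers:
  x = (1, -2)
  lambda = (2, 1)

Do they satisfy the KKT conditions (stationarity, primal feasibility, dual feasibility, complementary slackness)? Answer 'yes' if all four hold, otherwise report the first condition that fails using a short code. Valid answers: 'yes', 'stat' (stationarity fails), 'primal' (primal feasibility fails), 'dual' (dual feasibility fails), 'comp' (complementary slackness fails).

Gradient of f: grad f(x) = Q x + c = (9, 2)
Constraint values g_i(x) = a_i^T x - b_i:
  g_1((1, -2)) = 0
  g_2((1, -2)) = -2
Stationarity residual: grad f(x) + sum_i lambda_i a_i = (0, 0)
  -> stationarity OK
Primal feasibility (all g_i <= 0): OK
Dual feasibility (all lambda_i >= 0): OK
Complementary slackness (lambda_i * g_i(x) = 0 for all i): FAILS

Verdict: the first failing condition is complementary_slackness -> comp.

comp


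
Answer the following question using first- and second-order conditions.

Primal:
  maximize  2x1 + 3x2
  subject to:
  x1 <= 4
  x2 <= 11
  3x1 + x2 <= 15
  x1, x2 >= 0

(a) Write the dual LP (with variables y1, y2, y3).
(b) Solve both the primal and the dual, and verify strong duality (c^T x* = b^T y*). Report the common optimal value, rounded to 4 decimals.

The standard primal-dual pair for 'max c^T x s.t. A x <= b, x >= 0' is:
  Dual:  min b^T y  s.t.  A^T y >= c,  y >= 0.

So the dual LP is:
  minimize  4y1 + 11y2 + 15y3
  subject to:
    y1 + 3y3 >= 2
    y2 + y3 >= 3
    y1, y2, y3 >= 0

Solving the primal: x* = (1.3333, 11).
  primal value c^T x* = 35.6667.
Solving the dual: y* = (0, 2.3333, 0.6667).
  dual value b^T y* = 35.6667.
Strong duality: c^T x* = b^T y*. Confirmed.

35.6667


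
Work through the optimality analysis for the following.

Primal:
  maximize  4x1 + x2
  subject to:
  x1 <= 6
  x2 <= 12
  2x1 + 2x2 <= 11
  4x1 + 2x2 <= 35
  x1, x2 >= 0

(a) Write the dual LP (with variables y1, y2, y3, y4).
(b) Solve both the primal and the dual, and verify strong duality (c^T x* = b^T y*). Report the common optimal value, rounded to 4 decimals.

The standard primal-dual pair for 'max c^T x s.t. A x <= b, x >= 0' is:
  Dual:  min b^T y  s.t.  A^T y >= c,  y >= 0.

So the dual LP is:
  minimize  6y1 + 12y2 + 11y3 + 35y4
  subject to:
    y1 + 2y3 + 4y4 >= 4
    y2 + 2y3 + 2y4 >= 1
    y1, y2, y3, y4 >= 0

Solving the primal: x* = (5.5, 0).
  primal value c^T x* = 22.
Solving the dual: y* = (0, 0, 2, 0).
  dual value b^T y* = 22.
Strong duality: c^T x* = b^T y*. Confirmed.

22


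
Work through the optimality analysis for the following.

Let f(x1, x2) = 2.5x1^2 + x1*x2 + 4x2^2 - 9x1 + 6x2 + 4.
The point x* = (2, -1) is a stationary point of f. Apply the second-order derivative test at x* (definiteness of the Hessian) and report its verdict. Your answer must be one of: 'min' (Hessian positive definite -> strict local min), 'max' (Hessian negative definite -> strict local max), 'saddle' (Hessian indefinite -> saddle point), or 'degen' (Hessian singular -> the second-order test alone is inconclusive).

Compute the Hessian H = grad^2 f:
  H = [[5, 1], [1, 8]]
Verify stationarity: grad f(x*) = H x* + g = (0, 0).
Eigenvalues of H: 4.6972, 8.3028.
Both eigenvalues > 0, so H is positive definite -> x* is a strict local min.

min


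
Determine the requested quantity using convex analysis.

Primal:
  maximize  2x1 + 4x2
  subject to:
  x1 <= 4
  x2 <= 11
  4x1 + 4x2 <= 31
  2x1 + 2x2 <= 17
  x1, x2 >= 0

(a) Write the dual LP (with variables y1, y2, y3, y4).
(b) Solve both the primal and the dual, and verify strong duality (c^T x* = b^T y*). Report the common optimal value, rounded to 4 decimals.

The standard primal-dual pair for 'max c^T x s.t. A x <= b, x >= 0' is:
  Dual:  min b^T y  s.t.  A^T y >= c,  y >= 0.

So the dual LP is:
  minimize  4y1 + 11y2 + 31y3 + 17y4
  subject to:
    y1 + 4y3 + 2y4 >= 2
    y2 + 4y3 + 2y4 >= 4
    y1, y2, y3, y4 >= 0

Solving the primal: x* = (0, 7.75).
  primal value c^T x* = 31.
Solving the dual: y* = (0, 0, 1, 0).
  dual value b^T y* = 31.
Strong duality: c^T x* = b^T y*. Confirmed.

31


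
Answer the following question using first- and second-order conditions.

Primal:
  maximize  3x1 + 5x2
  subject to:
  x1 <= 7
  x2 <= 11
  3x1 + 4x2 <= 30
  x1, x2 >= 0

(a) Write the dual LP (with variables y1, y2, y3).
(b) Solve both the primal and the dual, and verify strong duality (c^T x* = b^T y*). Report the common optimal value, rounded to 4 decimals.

The standard primal-dual pair for 'max c^T x s.t. A x <= b, x >= 0' is:
  Dual:  min b^T y  s.t.  A^T y >= c,  y >= 0.

So the dual LP is:
  minimize  7y1 + 11y2 + 30y3
  subject to:
    y1 + 3y3 >= 3
    y2 + 4y3 >= 5
    y1, y2, y3 >= 0

Solving the primal: x* = (0, 7.5).
  primal value c^T x* = 37.5.
Solving the dual: y* = (0, 0, 1.25).
  dual value b^T y* = 37.5.
Strong duality: c^T x* = b^T y*. Confirmed.

37.5


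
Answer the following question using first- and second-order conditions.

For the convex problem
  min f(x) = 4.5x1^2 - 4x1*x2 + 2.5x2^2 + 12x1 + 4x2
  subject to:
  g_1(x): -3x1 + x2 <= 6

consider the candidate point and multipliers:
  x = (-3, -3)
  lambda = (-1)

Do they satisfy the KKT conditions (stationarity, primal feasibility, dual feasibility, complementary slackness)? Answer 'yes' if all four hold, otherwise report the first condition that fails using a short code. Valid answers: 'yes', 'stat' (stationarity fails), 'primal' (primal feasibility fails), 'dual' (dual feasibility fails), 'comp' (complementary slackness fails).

Gradient of f: grad f(x) = Q x + c = (-3, 1)
Constraint values g_i(x) = a_i^T x - b_i:
  g_1((-3, -3)) = 0
Stationarity residual: grad f(x) + sum_i lambda_i a_i = (0, 0)
  -> stationarity OK
Primal feasibility (all g_i <= 0): OK
Dual feasibility (all lambda_i >= 0): FAILS
Complementary slackness (lambda_i * g_i(x) = 0 for all i): OK

Verdict: the first failing condition is dual_feasibility -> dual.

dual


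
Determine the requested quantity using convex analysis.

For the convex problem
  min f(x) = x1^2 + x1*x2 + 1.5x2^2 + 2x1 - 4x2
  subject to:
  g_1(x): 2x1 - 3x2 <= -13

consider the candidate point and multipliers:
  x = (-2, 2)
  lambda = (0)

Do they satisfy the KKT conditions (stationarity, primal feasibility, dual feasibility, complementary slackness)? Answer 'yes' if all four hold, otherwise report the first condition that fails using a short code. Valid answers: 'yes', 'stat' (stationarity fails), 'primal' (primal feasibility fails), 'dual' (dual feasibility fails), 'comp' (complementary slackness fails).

Gradient of f: grad f(x) = Q x + c = (0, 0)
Constraint values g_i(x) = a_i^T x - b_i:
  g_1((-2, 2)) = 3
Stationarity residual: grad f(x) + sum_i lambda_i a_i = (0, 0)
  -> stationarity OK
Primal feasibility (all g_i <= 0): FAILS
Dual feasibility (all lambda_i >= 0): OK
Complementary slackness (lambda_i * g_i(x) = 0 for all i): OK

Verdict: the first failing condition is primal_feasibility -> primal.

primal


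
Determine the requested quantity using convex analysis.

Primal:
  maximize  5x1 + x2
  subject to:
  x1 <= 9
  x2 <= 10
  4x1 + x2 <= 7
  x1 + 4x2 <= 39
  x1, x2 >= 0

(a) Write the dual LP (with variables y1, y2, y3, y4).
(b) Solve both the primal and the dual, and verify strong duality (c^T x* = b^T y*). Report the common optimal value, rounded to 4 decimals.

The standard primal-dual pair for 'max c^T x s.t. A x <= b, x >= 0' is:
  Dual:  min b^T y  s.t.  A^T y >= c,  y >= 0.

So the dual LP is:
  minimize  9y1 + 10y2 + 7y3 + 39y4
  subject to:
    y1 + 4y3 + y4 >= 5
    y2 + y3 + 4y4 >= 1
    y1, y2, y3, y4 >= 0

Solving the primal: x* = (1.75, 0).
  primal value c^T x* = 8.75.
Solving the dual: y* = (0, 0, 1.25, 0).
  dual value b^T y* = 8.75.
Strong duality: c^T x* = b^T y*. Confirmed.

8.75


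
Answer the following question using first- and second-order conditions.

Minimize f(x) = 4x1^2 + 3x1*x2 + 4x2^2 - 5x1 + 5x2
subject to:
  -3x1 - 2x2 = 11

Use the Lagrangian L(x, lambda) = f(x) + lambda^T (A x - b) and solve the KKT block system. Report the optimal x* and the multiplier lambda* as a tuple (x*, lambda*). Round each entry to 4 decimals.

Form the Lagrangian:
  L(x, lambda) = (1/2) x^T Q x + c^T x + lambda^T (A x - b)
Stationarity (grad_x L = 0): Q x + c + A^T lambda = 0.
Primal feasibility: A x = b.

This gives the KKT block system:
  [ Q   A^T ] [ x     ]   [-c ]
  [ A    0  ] [ lambda ] = [ b ]

Solving the linear system:
  x*      = (-2.1765, -2.2353)
  lambda* = (-9.7059)
  f(x*)   = 53.2353

x* = (-2.1765, -2.2353), lambda* = (-9.7059)


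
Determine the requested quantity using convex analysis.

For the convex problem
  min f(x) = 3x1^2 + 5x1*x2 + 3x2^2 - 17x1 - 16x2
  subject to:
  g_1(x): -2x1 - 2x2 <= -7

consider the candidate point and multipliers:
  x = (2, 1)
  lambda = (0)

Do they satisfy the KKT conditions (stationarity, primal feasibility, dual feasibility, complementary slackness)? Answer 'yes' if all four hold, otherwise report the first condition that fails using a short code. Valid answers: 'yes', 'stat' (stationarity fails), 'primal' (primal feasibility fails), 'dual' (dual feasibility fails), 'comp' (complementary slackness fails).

Gradient of f: grad f(x) = Q x + c = (0, 0)
Constraint values g_i(x) = a_i^T x - b_i:
  g_1((2, 1)) = 1
Stationarity residual: grad f(x) + sum_i lambda_i a_i = (0, 0)
  -> stationarity OK
Primal feasibility (all g_i <= 0): FAILS
Dual feasibility (all lambda_i >= 0): OK
Complementary slackness (lambda_i * g_i(x) = 0 for all i): OK

Verdict: the first failing condition is primal_feasibility -> primal.

primal


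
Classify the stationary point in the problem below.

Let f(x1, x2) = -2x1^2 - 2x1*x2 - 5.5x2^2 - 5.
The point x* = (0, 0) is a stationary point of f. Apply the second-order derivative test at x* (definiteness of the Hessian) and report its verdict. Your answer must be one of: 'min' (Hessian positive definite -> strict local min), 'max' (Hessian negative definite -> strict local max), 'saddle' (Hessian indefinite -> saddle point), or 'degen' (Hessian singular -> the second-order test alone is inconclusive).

Compute the Hessian H = grad^2 f:
  H = [[-4, -2], [-2, -11]]
Verify stationarity: grad f(x*) = H x* + g = (0, 0).
Eigenvalues of H: -11.5311, -3.4689.
Both eigenvalues < 0, so H is negative definite -> x* is a strict local max.

max


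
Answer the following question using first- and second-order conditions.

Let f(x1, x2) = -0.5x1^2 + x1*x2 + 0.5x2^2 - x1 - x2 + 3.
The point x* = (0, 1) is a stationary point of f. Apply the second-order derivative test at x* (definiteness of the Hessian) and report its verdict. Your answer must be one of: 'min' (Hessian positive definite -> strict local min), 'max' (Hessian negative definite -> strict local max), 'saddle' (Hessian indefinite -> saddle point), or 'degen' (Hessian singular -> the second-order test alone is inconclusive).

Compute the Hessian H = grad^2 f:
  H = [[-1, 1], [1, 1]]
Verify stationarity: grad f(x*) = H x* + g = (0, 0).
Eigenvalues of H: -1.4142, 1.4142.
Eigenvalues have mixed signs, so H is indefinite -> x* is a saddle point.

saddle


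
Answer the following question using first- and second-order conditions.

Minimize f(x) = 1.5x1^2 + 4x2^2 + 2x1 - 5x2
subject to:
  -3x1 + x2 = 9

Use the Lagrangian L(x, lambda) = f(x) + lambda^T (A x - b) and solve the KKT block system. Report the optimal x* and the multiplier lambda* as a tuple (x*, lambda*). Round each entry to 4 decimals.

Form the Lagrangian:
  L(x, lambda) = (1/2) x^T Q x + c^T x + lambda^T (A x - b)
Stationarity (grad_x L = 0): Q x + c + A^T lambda = 0.
Primal feasibility: A x = b.

This gives the KKT block system:
  [ Q   A^T ] [ x     ]   [-c ]
  [ A    0  ] [ lambda ] = [ b ]

Solving the linear system:
  x*      = (-2.7067, 0.88)
  lambda* = (-2.04)
  f(x*)   = 4.2733

x* = (-2.7067, 0.88), lambda* = (-2.04)


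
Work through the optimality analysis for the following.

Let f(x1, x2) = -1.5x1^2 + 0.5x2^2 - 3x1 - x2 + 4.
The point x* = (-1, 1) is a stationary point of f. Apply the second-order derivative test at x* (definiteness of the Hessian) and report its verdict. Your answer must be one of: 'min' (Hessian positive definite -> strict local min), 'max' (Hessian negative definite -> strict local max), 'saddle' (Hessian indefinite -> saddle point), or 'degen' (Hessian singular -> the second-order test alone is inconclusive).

Compute the Hessian H = grad^2 f:
  H = [[-3, 0], [0, 1]]
Verify stationarity: grad f(x*) = H x* + g = (0, 0).
Eigenvalues of H: -3, 1.
Eigenvalues have mixed signs, so H is indefinite -> x* is a saddle point.

saddle


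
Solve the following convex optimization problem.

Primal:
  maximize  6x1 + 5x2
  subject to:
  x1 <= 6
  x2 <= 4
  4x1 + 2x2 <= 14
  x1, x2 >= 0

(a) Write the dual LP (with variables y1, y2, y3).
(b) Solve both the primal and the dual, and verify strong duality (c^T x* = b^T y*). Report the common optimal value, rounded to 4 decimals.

The standard primal-dual pair for 'max c^T x s.t. A x <= b, x >= 0' is:
  Dual:  min b^T y  s.t.  A^T y >= c,  y >= 0.

So the dual LP is:
  minimize  6y1 + 4y2 + 14y3
  subject to:
    y1 + 4y3 >= 6
    y2 + 2y3 >= 5
    y1, y2, y3 >= 0

Solving the primal: x* = (1.5, 4).
  primal value c^T x* = 29.
Solving the dual: y* = (0, 2, 1.5).
  dual value b^T y* = 29.
Strong duality: c^T x* = b^T y*. Confirmed.

29


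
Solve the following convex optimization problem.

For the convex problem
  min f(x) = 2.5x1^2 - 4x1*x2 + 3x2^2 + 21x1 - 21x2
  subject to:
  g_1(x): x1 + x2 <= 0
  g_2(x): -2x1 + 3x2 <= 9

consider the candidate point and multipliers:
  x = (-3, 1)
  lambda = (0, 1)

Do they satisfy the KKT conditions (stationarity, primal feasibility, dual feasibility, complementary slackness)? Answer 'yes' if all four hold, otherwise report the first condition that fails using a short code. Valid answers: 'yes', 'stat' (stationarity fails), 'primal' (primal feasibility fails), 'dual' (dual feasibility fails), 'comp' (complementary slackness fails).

Gradient of f: grad f(x) = Q x + c = (2, -3)
Constraint values g_i(x) = a_i^T x - b_i:
  g_1((-3, 1)) = -2
  g_2((-3, 1)) = 0
Stationarity residual: grad f(x) + sum_i lambda_i a_i = (0, 0)
  -> stationarity OK
Primal feasibility (all g_i <= 0): OK
Dual feasibility (all lambda_i >= 0): OK
Complementary slackness (lambda_i * g_i(x) = 0 for all i): OK

Verdict: yes, KKT holds.

yes


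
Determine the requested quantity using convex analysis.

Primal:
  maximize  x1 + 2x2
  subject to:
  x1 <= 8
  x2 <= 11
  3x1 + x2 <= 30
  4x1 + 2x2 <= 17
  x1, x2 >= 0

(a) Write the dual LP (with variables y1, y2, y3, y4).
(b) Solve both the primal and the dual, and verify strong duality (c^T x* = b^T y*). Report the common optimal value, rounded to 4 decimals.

The standard primal-dual pair for 'max c^T x s.t. A x <= b, x >= 0' is:
  Dual:  min b^T y  s.t.  A^T y >= c,  y >= 0.

So the dual LP is:
  minimize  8y1 + 11y2 + 30y3 + 17y4
  subject to:
    y1 + 3y3 + 4y4 >= 1
    y2 + y3 + 2y4 >= 2
    y1, y2, y3, y4 >= 0

Solving the primal: x* = (0, 8.5).
  primal value c^T x* = 17.
Solving the dual: y* = (0, 0, 0, 1).
  dual value b^T y* = 17.
Strong duality: c^T x* = b^T y*. Confirmed.

17


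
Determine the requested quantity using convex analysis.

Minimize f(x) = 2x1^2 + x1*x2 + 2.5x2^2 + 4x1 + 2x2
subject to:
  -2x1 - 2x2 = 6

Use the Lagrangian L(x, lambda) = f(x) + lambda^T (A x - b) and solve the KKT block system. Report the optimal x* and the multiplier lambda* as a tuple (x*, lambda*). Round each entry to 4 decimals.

Form the Lagrangian:
  L(x, lambda) = (1/2) x^T Q x + c^T x + lambda^T (A x - b)
Stationarity (grad_x L = 0): Q x + c + A^T lambda = 0.
Primal feasibility: A x = b.

This gives the KKT block system:
  [ Q   A^T ] [ x     ]   [-c ]
  [ A    0  ] [ lambda ] = [ b ]

Solving the linear system:
  x*      = (-2, -1)
  lambda* = (-2.5)
  f(x*)   = 2.5

x* = (-2, -1), lambda* = (-2.5)


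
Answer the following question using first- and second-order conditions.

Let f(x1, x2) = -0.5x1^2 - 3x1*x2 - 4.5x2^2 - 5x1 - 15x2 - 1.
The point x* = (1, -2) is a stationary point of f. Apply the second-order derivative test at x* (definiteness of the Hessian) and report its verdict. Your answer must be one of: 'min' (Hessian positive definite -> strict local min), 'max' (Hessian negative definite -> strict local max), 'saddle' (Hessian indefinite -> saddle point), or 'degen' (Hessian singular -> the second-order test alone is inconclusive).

Compute the Hessian H = grad^2 f:
  H = [[-1, -3], [-3, -9]]
Verify stationarity: grad f(x*) = H x* + g = (0, 0).
Eigenvalues of H: -10, 0.
H has a zero eigenvalue (singular; negative semidefinite but not definite), so H is neither positive definite, negative definite, nor indefinite. The second-order test alone is inconclusive -> degen.
(Indeed, f is constant along the null direction of H through x*, so x* is not a strict local extremum.)

degen


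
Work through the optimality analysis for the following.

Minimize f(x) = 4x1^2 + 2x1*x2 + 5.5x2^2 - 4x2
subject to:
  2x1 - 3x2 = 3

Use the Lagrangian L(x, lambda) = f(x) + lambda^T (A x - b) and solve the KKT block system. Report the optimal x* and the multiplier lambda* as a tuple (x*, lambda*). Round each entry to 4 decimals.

Form the Lagrangian:
  L(x, lambda) = (1/2) x^T Q x + c^T x + lambda^T (A x - b)
Stationarity (grad_x L = 0): Q x + c + A^T lambda = 0.
Primal feasibility: A x = b.

This gives the KKT block system:
  [ Q   A^T ] [ x     ]   [-c ]
  [ A    0  ] [ lambda ] = [ b ]

Solving the linear system:
  x*      = (0.7714, -0.4857)
  lambda* = (-2.6)
  f(x*)   = 4.8714

x* = (0.7714, -0.4857), lambda* = (-2.6)


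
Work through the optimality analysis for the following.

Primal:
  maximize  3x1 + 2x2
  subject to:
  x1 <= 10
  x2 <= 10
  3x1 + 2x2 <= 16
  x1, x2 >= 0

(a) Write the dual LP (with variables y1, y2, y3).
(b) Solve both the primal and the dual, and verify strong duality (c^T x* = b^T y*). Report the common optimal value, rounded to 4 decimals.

The standard primal-dual pair for 'max c^T x s.t. A x <= b, x >= 0' is:
  Dual:  min b^T y  s.t.  A^T y >= c,  y >= 0.

So the dual LP is:
  minimize  10y1 + 10y2 + 16y3
  subject to:
    y1 + 3y3 >= 3
    y2 + 2y3 >= 2
    y1, y2, y3 >= 0

Solving the primal: x* = (5.3333, 0).
  primal value c^T x* = 16.
Solving the dual: y* = (0, 0, 1).
  dual value b^T y* = 16.
Strong duality: c^T x* = b^T y*. Confirmed.

16


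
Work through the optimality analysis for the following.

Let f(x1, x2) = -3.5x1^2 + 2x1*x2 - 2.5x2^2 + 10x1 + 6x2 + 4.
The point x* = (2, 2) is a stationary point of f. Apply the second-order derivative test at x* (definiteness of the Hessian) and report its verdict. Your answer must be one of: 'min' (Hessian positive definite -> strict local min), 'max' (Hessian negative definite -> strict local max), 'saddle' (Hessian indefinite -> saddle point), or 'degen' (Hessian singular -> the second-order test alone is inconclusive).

Compute the Hessian H = grad^2 f:
  H = [[-7, 2], [2, -5]]
Verify stationarity: grad f(x*) = H x* + g = (0, 0).
Eigenvalues of H: -8.2361, -3.7639.
Both eigenvalues < 0, so H is negative definite -> x* is a strict local max.

max


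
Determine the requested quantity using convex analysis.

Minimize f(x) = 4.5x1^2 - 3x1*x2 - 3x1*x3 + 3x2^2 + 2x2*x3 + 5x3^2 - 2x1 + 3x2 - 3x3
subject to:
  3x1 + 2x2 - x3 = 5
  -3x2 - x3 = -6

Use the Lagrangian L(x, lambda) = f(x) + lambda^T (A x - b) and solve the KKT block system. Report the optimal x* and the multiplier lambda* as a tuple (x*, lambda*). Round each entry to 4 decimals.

Form the Lagrangian:
  L(x, lambda) = (1/2) x^T Q x + c^T x + lambda^T (A x - b)
Stationarity (grad_x L = 0): Q x + c + A^T lambda = 0.
Primal feasibility: A x = b.

This gives the KKT block system:
  [ Q   A^T ] [ x     ]   [-c ]
  [ A    0  ] [ lambda ] = [ b ]

Solving the linear system:
  x*      = (0.7516, 1.7491, 0.7528)
  lambda* = (0.9139, 4.8577)
  f(x*)   = 13.0312

x* = (0.7516, 1.7491, 0.7528), lambda* = (0.9139, 4.8577)


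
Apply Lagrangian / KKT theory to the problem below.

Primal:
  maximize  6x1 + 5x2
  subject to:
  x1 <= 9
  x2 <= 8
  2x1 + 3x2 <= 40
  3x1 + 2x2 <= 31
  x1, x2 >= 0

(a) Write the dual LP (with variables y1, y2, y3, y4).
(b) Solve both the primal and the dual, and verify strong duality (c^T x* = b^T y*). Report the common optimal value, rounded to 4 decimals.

The standard primal-dual pair for 'max c^T x s.t. A x <= b, x >= 0' is:
  Dual:  min b^T y  s.t.  A^T y >= c,  y >= 0.

So the dual LP is:
  minimize  9y1 + 8y2 + 40y3 + 31y4
  subject to:
    y1 + 2y3 + 3y4 >= 6
    y2 + 3y3 + 2y4 >= 5
    y1, y2, y3, y4 >= 0

Solving the primal: x* = (5, 8).
  primal value c^T x* = 70.
Solving the dual: y* = (0, 1, 0, 2).
  dual value b^T y* = 70.
Strong duality: c^T x* = b^T y*. Confirmed.

70


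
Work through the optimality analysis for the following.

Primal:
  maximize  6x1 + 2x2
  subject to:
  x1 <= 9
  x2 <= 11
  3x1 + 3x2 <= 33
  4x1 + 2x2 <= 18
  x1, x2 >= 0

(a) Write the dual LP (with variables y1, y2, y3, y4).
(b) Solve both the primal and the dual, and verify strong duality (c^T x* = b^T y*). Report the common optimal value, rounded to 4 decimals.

The standard primal-dual pair for 'max c^T x s.t. A x <= b, x >= 0' is:
  Dual:  min b^T y  s.t.  A^T y >= c,  y >= 0.

So the dual LP is:
  minimize  9y1 + 11y2 + 33y3 + 18y4
  subject to:
    y1 + 3y3 + 4y4 >= 6
    y2 + 3y3 + 2y4 >= 2
    y1, y2, y3, y4 >= 0

Solving the primal: x* = (4.5, 0).
  primal value c^T x* = 27.
Solving the dual: y* = (0, 0, 0, 1.5).
  dual value b^T y* = 27.
Strong duality: c^T x* = b^T y*. Confirmed.

27


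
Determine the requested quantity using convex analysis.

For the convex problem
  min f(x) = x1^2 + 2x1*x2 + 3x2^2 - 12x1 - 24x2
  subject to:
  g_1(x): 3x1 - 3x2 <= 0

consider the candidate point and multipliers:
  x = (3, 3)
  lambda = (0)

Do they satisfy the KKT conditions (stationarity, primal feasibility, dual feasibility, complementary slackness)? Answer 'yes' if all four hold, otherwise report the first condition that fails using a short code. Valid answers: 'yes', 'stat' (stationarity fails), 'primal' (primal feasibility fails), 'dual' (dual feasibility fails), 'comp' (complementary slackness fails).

Gradient of f: grad f(x) = Q x + c = (0, 0)
Constraint values g_i(x) = a_i^T x - b_i:
  g_1((3, 3)) = 0
Stationarity residual: grad f(x) + sum_i lambda_i a_i = (0, 0)
  -> stationarity OK
Primal feasibility (all g_i <= 0): OK
Dual feasibility (all lambda_i >= 0): OK
Complementary slackness (lambda_i * g_i(x) = 0 for all i): OK

Verdict: yes, KKT holds.

yes


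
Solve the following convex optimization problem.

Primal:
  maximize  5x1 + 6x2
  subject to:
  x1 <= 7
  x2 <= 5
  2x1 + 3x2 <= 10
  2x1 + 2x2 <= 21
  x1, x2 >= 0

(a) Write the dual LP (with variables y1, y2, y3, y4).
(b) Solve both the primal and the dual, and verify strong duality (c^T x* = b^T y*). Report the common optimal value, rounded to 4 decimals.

The standard primal-dual pair for 'max c^T x s.t. A x <= b, x >= 0' is:
  Dual:  min b^T y  s.t.  A^T y >= c,  y >= 0.

So the dual LP is:
  minimize  7y1 + 5y2 + 10y3 + 21y4
  subject to:
    y1 + 2y3 + 2y4 >= 5
    y2 + 3y3 + 2y4 >= 6
    y1, y2, y3, y4 >= 0

Solving the primal: x* = (5, 0).
  primal value c^T x* = 25.
Solving the dual: y* = (0, 0, 2.5, 0).
  dual value b^T y* = 25.
Strong duality: c^T x* = b^T y*. Confirmed.

25


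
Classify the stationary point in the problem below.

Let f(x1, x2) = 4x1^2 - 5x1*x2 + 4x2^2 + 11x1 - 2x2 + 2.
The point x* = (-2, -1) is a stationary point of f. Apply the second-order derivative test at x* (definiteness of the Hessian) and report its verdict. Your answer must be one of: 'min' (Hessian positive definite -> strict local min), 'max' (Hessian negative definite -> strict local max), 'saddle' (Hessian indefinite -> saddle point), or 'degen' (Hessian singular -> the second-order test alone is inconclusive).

Compute the Hessian H = grad^2 f:
  H = [[8, -5], [-5, 8]]
Verify stationarity: grad f(x*) = H x* + g = (0, 0).
Eigenvalues of H: 3, 13.
Both eigenvalues > 0, so H is positive definite -> x* is a strict local min.

min


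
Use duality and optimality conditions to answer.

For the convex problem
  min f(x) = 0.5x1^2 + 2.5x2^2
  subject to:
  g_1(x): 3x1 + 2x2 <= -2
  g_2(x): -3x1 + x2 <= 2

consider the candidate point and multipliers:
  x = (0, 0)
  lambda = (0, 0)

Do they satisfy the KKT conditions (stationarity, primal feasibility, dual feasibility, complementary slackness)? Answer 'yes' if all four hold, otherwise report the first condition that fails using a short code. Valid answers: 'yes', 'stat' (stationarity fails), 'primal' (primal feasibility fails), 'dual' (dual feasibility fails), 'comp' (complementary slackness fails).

Gradient of f: grad f(x) = Q x + c = (0, 0)
Constraint values g_i(x) = a_i^T x - b_i:
  g_1((0, 0)) = 2
  g_2((0, 0)) = -2
Stationarity residual: grad f(x) + sum_i lambda_i a_i = (0, 0)
  -> stationarity OK
Primal feasibility (all g_i <= 0): FAILS
Dual feasibility (all lambda_i >= 0): OK
Complementary slackness (lambda_i * g_i(x) = 0 for all i): OK

Verdict: the first failing condition is primal_feasibility -> primal.

primal


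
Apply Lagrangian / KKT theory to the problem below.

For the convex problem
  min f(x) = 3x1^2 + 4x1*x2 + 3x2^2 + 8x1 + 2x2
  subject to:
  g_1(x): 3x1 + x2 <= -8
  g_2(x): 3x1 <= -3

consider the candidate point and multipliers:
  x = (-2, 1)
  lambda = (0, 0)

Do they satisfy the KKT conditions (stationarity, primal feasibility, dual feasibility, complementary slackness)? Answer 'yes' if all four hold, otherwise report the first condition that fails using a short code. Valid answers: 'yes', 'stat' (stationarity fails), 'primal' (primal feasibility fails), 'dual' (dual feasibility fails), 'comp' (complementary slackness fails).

Gradient of f: grad f(x) = Q x + c = (0, 0)
Constraint values g_i(x) = a_i^T x - b_i:
  g_1((-2, 1)) = 3
  g_2((-2, 1)) = -3
Stationarity residual: grad f(x) + sum_i lambda_i a_i = (0, 0)
  -> stationarity OK
Primal feasibility (all g_i <= 0): FAILS
Dual feasibility (all lambda_i >= 0): OK
Complementary slackness (lambda_i * g_i(x) = 0 for all i): OK

Verdict: the first failing condition is primal_feasibility -> primal.

primal


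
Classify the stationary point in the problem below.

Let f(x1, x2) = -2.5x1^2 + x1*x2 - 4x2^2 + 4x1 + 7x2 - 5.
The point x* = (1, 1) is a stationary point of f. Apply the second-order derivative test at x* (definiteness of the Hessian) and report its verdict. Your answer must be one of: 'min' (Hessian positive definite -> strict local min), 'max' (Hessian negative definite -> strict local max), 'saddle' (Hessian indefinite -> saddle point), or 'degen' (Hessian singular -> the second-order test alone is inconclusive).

Compute the Hessian H = grad^2 f:
  H = [[-5, 1], [1, -8]]
Verify stationarity: grad f(x*) = H x* + g = (0, 0).
Eigenvalues of H: -8.3028, -4.6972.
Both eigenvalues < 0, so H is negative definite -> x* is a strict local max.

max


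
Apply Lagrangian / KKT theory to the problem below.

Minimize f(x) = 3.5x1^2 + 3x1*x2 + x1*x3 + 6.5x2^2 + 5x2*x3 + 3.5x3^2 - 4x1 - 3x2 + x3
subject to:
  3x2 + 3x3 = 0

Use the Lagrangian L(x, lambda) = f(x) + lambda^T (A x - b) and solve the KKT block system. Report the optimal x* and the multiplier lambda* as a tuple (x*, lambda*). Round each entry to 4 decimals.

Form the Lagrangian:
  L(x, lambda) = (1/2) x^T Q x + c^T x + lambda^T (A x - b)
Stationarity (grad_x L = 0): Q x + c + A^T lambda = 0.
Primal feasibility: A x = b.

This gives the KKT block system:
  [ Q   A^T ] [ x     ]   [-c ]
  [ A    0  ] [ lambda ] = [ b ]

Solving the linear system:
  x*      = (0.4848, 0.303, -0.303)
  lambda* = (-0.2929)
  f(x*)   = -1.5758

x* = (0.4848, 0.303, -0.303), lambda* = (-0.2929)


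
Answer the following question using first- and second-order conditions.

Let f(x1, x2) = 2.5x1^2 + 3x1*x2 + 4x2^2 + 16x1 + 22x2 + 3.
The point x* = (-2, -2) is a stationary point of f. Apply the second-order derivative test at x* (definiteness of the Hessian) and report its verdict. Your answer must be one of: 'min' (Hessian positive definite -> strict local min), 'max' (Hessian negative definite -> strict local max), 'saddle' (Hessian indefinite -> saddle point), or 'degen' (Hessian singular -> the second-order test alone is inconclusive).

Compute the Hessian H = grad^2 f:
  H = [[5, 3], [3, 8]]
Verify stationarity: grad f(x*) = H x* + g = (0, 0).
Eigenvalues of H: 3.1459, 9.8541.
Both eigenvalues > 0, so H is positive definite -> x* is a strict local min.

min


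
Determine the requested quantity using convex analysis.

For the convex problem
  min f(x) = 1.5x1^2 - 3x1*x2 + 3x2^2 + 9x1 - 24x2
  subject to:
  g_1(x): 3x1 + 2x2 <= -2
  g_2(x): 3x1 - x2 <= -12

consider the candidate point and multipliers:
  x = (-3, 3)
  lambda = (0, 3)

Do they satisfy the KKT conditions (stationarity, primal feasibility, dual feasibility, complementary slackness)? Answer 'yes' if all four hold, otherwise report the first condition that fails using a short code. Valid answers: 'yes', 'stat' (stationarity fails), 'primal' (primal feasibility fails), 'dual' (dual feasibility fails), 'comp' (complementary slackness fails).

Gradient of f: grad f(x) = Q x + c = (-9, 3)
Constraint values g_i(x) = a_i^T x - b_i:
  g_1((-3, 3)) = -1
  g_2((-3, 3)) = 0
Stationarity residual: grad f(x) + sum_i lambda_i a_i = (0, 0)
  -> stationarity OK
Primal feasibility (all g_i <= 0): OK
Dual feasibility (all lambda_i >= 0): OK
Complementary slackness (lambda_i * g_i(x) = 0 for all i): OK

Verdict: yes, KKT holds.

yes


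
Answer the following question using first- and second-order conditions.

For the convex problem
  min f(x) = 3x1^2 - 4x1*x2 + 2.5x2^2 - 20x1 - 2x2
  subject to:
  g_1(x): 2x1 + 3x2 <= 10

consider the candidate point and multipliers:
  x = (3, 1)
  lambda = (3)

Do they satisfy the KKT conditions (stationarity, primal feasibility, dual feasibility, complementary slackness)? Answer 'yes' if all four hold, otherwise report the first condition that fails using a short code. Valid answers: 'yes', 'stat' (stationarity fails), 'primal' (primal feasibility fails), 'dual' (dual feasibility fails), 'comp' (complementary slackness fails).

Gradient of f: grad f(x) = Q x + c = (-6, -9)
Constraint values g_i(x) = a_i^T x - b_i:
  g_1((3, 1)) = -1
Stationarity residual: grad f(x) + sum_i lambda_i a_i = (0, 0)
  -> stationarity OK
Primal feasibility (all g_i <= 0): OK
Dual feasibility (all lambda_i >= 0): OK
Complementary slackness (lambda_i * g_i(x) = 0 for all i): FAILS

Verdict: the first failing condition is complementary_slackness -> comp.

comp


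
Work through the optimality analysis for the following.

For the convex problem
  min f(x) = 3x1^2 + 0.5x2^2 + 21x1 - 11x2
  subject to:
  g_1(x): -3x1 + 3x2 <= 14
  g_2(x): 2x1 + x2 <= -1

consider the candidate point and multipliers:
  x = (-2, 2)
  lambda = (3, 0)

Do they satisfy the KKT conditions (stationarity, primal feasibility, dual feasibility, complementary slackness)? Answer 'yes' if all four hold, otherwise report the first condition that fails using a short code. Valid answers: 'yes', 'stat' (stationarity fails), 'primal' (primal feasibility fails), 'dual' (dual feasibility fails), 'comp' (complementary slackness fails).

Gradient of f: grad f(x) = Q x + c = (9, -9)
Constraint values g_i(x) = a_i^T x - b_i:
  g_1((-2, 2)) = -2
  g_2((-2, 2)) = -1
Stationarity residual: grad f(x) + sum_i lambda_i a_i = (0, 0)
  -> stationarity OK
Primal feasibility (all g_i <= 0): OK
Dual feasibility (all lambda_i >= 0): OK
Complementary slackness (lambda_i * g_i(x) = 0 for all i): FAILS

Verdict: the first failing condition is complementary_slackness -> comp.

comp


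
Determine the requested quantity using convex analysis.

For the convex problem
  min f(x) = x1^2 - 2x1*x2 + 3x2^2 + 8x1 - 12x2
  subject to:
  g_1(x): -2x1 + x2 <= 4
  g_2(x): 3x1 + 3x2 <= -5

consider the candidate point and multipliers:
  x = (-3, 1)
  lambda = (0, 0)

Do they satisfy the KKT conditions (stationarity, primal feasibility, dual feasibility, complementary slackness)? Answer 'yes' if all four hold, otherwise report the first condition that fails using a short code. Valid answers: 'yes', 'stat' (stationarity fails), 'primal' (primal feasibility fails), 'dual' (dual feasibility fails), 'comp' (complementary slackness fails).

Gradient of f: grad f(x) = Q x + c = (0, 0)
Constraint values g_i(x) = a_i^T x - b_i:
  g_1((-3, 1)) = 3
  g_2((-3, 1)) = -1
Stationarity residual: grad f(x) + sum_i lambda_i a_i = (0, 0)
  -> stationarity OK
Primal feasibility (all g_i <= 0): FAILS
Dual feasibility (all lambda_i >= 0): OK
Complementary slackness (lambda_i * g_i(x) = 0 for all i): OK

Verdict: the first failing condition is primal_feasibility -> primal.

primal


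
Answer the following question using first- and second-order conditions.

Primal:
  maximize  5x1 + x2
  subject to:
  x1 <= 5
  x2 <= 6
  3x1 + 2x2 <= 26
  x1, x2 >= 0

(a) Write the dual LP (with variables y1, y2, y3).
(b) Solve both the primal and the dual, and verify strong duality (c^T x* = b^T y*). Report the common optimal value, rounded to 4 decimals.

The standard primal-dual pair for 'max c^T x s.t. A x <= b, x >= 0' is:
  Dual:  min b^T y  s.t.  A^T y >= c,  y >= 0.

So the dual LP is:
  minimize  5y1 + 6y2 + 26y3
  subject to:
    y1 + 3y3 >= 5
    y2 + 2y3 >= 1
    y1, y2, y3 >= 0

Solving the primal: x* = (5, 5.5).
  primal value c^T x* = 30.5.
Solving the dual: y* = (3.5, 0, 0.5).
  dual value b^T y* = 30.5.
Strong duality: c^T x* = b^T y*. Confirmed.

30.5


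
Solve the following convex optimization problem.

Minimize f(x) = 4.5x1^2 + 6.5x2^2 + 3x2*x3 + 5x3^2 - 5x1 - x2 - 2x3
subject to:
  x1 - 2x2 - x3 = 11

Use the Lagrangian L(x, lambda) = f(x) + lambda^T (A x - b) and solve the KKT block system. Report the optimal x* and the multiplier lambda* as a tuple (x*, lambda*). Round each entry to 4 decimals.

Form the Lagrangian:
  L(x, lambda) = (1/2) x^T Q x + c^T x + lambda^T (A x - b)
Stationarity (grad_x L = 0): Q x + c + A^T lambda = 0.
Primal feasibility: A x = b.

This gives the KKT block system:
  [ Q   A^T ] [ x     ]   [-c ]
  [ A    0  ] [ lambda ] = [ b ]

Solving the linear system:
  x*      = (3.198, -3.3082, -1.1857)
  lambda* = (-23.7816)
  f(x*)   = 125.6439

x* = (3.198, -3.3082, -1.1857), lambda* = (-23.7816)


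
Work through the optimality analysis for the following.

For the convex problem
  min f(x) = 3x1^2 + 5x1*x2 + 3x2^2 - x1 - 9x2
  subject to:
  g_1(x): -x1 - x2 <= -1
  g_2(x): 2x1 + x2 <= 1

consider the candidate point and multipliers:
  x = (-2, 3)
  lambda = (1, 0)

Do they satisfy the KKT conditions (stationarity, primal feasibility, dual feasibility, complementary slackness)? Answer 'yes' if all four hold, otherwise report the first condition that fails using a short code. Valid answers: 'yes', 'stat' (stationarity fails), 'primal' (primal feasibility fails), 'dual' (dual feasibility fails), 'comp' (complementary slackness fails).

Gradient of f: grad f(x) = Q x + c = (2, -1)
Constraint values g_i(x) = a_i^T x - b_i:
  g_1((-2, 3)) = 0
  g_2((-2, 3)) = -2
Stationarity residual: grad f(x) + sum_i lambda_i a_i = (1, -2)
  -> stationarity FAILS
Primal feasibility (all g_i <= 0): OK
Dual feasibility (all lambda_i >= 0): OK
Complementary slackness (lambda_i * g_i(x) = 0 for all i): OK

Verdict: the first failing condition is stationarity -> stat.

stat


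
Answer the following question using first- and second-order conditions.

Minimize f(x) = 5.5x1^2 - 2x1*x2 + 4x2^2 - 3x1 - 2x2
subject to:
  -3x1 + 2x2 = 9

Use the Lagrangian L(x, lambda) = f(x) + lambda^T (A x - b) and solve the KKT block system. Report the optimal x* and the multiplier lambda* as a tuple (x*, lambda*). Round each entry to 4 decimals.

Form the Lagrangian:
  L(x, lambda) = (1/2) x^T Q x + c^T x + lambda^T (A x - b)
Stationarity (grad_x L = 0): Q x + c + A^T lambda = 0.
Primal feasibility: A x = b.

This gives the KKT block system:
  [ Q   A^T ] [ x     ]   [-c ]
  [ A    0  ] [ lambda ] = [ b ]

Solving the linear system:
  x*      = (-1.6957, 1.9565)
  lambda* = (-8.5217)
  f(x*)   = 38.9348

x* = (-1.6957, 1.9565), lambda* = (-8.5217)


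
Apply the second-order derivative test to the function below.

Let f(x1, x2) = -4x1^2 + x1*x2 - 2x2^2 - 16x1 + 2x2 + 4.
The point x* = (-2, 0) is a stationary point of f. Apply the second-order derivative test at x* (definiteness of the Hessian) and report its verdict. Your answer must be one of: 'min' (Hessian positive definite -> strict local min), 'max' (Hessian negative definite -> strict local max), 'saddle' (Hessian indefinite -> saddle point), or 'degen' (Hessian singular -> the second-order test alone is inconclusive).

Compute the Hessian H = grad^2 f:
  H = [[-8, 1], [1, -4]]
Verify stationarity: grad f(x*) = H x* + g = (0, 0).
Eigenvalues of H: -8.2361, -3.7639.
Both eigenvalues < 0, so H is negative definite -> x* is a strict local max.

max


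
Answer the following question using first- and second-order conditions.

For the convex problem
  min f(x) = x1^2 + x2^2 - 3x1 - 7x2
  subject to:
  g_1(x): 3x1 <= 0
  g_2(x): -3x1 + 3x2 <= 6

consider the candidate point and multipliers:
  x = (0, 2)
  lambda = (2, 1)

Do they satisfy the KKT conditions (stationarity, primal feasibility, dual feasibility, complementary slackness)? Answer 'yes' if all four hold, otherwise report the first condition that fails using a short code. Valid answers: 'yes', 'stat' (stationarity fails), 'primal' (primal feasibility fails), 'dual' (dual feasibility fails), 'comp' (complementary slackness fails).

Gradient of f: grad f(x) = Q x + c = (-3, -3)
Constraint values g_i(x) = a_i^T x - b_i:
  g_1((0, 2)) = 0
  g_2((0, 2)) = 0
Stationarity residual: grad f(x) + sum_i lambda_i a_i = (0, 0)
  -> stationarity OK
Primal feasibility (all g_i <= 0): OK
Dual feasibility (all lambda_i >= 0): OK
Complementary slackness (lambda_i * g_i(x) = 0 for all i): OK

Verdict: yes, KKT holds.

yes


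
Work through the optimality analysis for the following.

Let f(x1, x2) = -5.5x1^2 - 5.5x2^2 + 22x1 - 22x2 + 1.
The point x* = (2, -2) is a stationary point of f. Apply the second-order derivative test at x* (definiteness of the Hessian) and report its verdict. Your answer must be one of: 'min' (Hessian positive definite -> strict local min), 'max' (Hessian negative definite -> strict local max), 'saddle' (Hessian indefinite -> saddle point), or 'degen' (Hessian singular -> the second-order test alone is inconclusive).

Compute the Hessian H = grad^2 f:
  H = [[-11, 0], [0, -11]]
Verify stationarity: grad f(x*) = H x* + g = (0, 0).
Eigenvalues of H: -11, -11.
Both eigenvalues < 0, so H is negative definite -> x* is a strict local max.

max
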